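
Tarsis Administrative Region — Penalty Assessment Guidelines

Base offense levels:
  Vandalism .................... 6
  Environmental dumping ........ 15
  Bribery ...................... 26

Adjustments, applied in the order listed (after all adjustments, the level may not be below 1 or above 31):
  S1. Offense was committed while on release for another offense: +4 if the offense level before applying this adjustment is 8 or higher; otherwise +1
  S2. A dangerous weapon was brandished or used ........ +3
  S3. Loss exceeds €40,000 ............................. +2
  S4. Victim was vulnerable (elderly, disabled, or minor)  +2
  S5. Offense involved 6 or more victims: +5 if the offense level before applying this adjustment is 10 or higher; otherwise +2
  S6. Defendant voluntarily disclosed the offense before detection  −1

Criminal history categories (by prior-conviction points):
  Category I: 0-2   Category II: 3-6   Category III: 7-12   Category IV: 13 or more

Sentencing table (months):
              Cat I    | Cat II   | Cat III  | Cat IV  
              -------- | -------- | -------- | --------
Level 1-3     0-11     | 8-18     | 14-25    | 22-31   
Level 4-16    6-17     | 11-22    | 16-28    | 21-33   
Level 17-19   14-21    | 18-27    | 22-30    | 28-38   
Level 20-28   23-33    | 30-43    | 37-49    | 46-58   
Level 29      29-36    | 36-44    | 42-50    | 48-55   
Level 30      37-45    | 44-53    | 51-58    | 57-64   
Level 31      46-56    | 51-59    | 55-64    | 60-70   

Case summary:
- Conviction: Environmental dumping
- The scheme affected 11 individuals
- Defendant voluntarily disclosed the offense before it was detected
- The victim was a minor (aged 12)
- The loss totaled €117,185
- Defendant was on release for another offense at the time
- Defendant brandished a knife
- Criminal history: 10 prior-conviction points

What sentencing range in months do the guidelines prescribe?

51-58 months

Base offense level for environmental dumping: 15.
S1 applies (level before this adjustment is 15 ≥ 8, so +4): 15 + 4 = 19.
S2 applies: 19 + 3 = 22.
S3 applies: 22 + 2 = 24.
S4 applies: 24 + 2 = 26.
S5 applies (level before this adjustment is 26 ≥ 10, so +5): 26 + 5 = 31.
S6 applies: 31 − 1 = 30.
Final offense level: 30.
Criminal history: 10 prior points → Category III (7-12).
Level 30 falls in the 30 band.
Grid: Level 30 × Category III = 51-58 months.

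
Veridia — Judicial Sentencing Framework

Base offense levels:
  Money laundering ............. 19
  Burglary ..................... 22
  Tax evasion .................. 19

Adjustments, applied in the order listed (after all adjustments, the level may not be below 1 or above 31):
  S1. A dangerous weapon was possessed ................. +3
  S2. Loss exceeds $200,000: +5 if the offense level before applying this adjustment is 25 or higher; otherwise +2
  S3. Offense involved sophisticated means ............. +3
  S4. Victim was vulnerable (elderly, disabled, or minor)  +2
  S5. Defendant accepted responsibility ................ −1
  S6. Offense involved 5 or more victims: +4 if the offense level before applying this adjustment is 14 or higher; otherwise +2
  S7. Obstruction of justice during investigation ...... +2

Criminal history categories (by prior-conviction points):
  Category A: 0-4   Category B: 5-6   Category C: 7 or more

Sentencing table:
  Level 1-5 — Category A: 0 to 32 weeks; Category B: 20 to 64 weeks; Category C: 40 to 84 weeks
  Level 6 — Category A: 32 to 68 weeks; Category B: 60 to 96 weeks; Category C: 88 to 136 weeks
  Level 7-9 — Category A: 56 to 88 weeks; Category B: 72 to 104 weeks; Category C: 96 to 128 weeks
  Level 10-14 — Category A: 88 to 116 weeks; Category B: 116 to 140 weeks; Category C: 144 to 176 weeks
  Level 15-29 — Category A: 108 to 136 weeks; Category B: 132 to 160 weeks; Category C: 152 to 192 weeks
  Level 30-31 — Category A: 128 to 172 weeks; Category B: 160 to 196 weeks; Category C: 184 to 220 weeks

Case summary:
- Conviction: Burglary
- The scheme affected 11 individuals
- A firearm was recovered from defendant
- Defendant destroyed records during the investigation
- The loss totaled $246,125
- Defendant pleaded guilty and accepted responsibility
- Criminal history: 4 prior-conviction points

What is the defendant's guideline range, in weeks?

128-172 weeks

Base offense level for burglary: 22.
S1 applies: 22 + 3 = 25.
S2 applies (level before this adjustment is 25 ≥ 25, so +5): 25 + 5 = 30.
S5 applies: 30 − 1 = 29.
S6 applies (level before this adjustment is 29 ≥ 14, so +4): 29 + 4 = 33.
S7 applies: 33 + 2 = 35.
Level 35 exceeds the maximum of 31; capped at 31.
Final offense level: 31.
Criminal history: 4 prior points → Category A (0-4).
Level 31 falls in the 30-31 band.
Grid: Level 30-31 × Category A = 128-172 weeks.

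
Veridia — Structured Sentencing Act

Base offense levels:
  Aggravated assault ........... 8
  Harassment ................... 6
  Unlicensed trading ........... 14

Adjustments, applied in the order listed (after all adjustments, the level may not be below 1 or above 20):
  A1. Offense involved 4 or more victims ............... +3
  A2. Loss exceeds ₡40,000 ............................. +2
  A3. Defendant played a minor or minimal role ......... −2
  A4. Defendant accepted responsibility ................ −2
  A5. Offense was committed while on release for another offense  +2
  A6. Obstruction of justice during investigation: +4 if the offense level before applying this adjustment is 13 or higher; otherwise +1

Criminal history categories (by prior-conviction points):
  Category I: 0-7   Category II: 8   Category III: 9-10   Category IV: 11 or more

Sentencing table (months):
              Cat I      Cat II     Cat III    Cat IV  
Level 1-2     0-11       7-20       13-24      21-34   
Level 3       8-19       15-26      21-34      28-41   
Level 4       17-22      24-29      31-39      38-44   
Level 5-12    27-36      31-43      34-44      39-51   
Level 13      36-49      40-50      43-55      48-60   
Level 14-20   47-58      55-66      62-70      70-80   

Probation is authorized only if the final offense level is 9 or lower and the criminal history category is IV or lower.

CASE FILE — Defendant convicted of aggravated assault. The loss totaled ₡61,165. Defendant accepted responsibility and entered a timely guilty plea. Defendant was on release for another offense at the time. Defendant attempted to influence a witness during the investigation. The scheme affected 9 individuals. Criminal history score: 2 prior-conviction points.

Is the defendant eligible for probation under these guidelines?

Base offense level for aggravated assault: 8.
A1 applies: 8 + 3 = 11.
A2 applies: 11 + 2 = 13.
A4 applies: 13 − 2 = 11.
A5 applies: 11 + 2 = 13.
A6 applies (level before this adjustment is 13 ≥ 13, so +4): 13 + 4 = 17.
Final offense level: 17.
Criminal history: 2 prior points → Category I (0-7).
Level 17 falls in the 14-20 band.
Grid: Level 14-20 × Category I = 47-58 months.
Probation check: level 17 > 9 and category I ≤ IV → not eligible.

No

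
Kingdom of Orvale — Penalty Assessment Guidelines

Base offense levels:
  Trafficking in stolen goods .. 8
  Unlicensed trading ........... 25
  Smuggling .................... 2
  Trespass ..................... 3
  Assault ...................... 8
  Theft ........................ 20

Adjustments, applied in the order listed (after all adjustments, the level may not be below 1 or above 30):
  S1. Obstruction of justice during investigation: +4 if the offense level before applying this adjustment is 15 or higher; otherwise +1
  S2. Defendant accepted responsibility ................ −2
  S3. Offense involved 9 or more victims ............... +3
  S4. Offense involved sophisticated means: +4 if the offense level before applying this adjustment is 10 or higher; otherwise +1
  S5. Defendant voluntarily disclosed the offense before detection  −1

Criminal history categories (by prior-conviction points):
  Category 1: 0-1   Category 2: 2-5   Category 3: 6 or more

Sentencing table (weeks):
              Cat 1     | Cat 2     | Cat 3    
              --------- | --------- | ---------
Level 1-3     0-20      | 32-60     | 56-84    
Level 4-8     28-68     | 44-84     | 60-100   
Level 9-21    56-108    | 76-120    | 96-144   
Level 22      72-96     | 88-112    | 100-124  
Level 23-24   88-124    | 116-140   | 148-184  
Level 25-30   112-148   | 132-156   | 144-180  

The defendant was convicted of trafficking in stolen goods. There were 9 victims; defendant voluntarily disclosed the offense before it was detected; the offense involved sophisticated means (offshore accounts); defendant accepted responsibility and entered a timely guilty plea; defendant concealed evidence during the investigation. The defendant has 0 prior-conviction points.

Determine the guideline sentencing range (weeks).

Base offense level for trafficking in stolen goods: 8.
S1 applies (level before this adjustment is 8 < 15, so +1): 8 + 1 = 9.
S2 applies: 9 − 2 = 7.
S3 applies: 7 + 3 = 10.
S4 applies (level before this adjustment is 10 ≥ 10, so +4): 10 + 4 = 14.
S5 applies: 14 − 1 = 13.
Final offense level: 13.
Criminal history: 0 prior points → Category 1 (0-1).
Level 13 falls in the 9-21 band.
Grid: Level 9-21 × Category 1 = 56-108 weeks.

56-108 weeks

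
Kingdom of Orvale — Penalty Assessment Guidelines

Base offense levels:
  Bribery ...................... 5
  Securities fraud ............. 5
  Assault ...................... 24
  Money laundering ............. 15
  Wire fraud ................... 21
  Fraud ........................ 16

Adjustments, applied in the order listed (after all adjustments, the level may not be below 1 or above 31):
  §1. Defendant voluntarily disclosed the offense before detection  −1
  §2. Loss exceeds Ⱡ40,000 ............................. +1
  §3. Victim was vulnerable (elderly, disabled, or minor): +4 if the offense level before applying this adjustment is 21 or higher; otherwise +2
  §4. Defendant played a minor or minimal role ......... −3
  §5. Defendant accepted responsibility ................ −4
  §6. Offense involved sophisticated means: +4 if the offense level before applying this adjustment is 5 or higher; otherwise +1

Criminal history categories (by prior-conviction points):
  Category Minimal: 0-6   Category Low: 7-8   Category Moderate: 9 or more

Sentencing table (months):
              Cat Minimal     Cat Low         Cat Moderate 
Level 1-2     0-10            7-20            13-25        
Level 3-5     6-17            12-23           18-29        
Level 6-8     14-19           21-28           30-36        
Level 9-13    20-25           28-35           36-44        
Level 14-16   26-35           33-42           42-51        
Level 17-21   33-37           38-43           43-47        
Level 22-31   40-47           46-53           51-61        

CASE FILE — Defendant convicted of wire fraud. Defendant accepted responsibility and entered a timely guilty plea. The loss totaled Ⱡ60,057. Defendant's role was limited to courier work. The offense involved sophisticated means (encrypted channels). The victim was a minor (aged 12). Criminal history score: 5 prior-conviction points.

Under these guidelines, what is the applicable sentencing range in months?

40-47 months

Base offense level for wire fraud: 21.
§1 does not apply.
§2 applies: 21 + 1 = 22.
§3 applies (level before this adjustment is 22 ≥ 21, so +4): 22 + 4 = 26.
§4 applies: 26 − 3 = 23.
§5 applies: 23 − 4 = 19.
§6 applies (level before this adjustment is 19 ≥ 5, so +4): 19 + 4 = 23.
Final offense level: 23.
Criminal history: 5 prior points → Category Minimal (0-6).
Level 23 falls in the 22-31 band.
Grid: Level 22-31 × Category Minimal = 40-47 months.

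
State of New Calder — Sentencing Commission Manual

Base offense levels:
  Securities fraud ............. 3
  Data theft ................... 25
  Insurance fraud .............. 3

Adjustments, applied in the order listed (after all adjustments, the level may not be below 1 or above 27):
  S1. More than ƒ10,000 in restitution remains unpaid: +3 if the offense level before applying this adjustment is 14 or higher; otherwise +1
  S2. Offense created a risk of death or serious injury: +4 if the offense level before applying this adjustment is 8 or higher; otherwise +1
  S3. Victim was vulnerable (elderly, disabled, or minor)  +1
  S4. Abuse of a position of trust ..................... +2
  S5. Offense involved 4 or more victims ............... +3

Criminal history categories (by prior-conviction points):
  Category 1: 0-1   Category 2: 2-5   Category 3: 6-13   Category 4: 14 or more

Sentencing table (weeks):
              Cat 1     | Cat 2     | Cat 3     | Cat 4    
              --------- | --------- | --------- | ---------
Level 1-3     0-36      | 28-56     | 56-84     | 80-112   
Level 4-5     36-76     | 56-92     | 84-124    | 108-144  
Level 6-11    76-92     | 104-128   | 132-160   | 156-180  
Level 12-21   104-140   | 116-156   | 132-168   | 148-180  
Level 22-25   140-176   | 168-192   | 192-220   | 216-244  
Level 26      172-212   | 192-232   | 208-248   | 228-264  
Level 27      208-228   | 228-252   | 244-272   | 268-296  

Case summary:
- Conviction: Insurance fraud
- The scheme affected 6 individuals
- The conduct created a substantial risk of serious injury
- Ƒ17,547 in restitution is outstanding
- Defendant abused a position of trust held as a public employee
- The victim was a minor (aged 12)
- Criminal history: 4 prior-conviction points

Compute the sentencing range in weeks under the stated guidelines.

Base offense level for insurance fraud: 3.
S1 applies (level before this adjustment is 3 < 14, so +1): 3 + 1 = 4.
S2 applies (level before this adjustment is 4 < 8, so +1): 4 + 1 = 5.
S3 applies: 5 + 1 = 6.
S4 applies: 6 + 2 = 8.
S5 applies: 8 + 3 = 11.
Final offense level: 11.
Criminal history: 4 prior points → Category 2 (2-5).
Level 11 falls in the 6-11 band.
Grid: Level 6-11 × Category 2 = 104-128 weeks.

104-128 weeks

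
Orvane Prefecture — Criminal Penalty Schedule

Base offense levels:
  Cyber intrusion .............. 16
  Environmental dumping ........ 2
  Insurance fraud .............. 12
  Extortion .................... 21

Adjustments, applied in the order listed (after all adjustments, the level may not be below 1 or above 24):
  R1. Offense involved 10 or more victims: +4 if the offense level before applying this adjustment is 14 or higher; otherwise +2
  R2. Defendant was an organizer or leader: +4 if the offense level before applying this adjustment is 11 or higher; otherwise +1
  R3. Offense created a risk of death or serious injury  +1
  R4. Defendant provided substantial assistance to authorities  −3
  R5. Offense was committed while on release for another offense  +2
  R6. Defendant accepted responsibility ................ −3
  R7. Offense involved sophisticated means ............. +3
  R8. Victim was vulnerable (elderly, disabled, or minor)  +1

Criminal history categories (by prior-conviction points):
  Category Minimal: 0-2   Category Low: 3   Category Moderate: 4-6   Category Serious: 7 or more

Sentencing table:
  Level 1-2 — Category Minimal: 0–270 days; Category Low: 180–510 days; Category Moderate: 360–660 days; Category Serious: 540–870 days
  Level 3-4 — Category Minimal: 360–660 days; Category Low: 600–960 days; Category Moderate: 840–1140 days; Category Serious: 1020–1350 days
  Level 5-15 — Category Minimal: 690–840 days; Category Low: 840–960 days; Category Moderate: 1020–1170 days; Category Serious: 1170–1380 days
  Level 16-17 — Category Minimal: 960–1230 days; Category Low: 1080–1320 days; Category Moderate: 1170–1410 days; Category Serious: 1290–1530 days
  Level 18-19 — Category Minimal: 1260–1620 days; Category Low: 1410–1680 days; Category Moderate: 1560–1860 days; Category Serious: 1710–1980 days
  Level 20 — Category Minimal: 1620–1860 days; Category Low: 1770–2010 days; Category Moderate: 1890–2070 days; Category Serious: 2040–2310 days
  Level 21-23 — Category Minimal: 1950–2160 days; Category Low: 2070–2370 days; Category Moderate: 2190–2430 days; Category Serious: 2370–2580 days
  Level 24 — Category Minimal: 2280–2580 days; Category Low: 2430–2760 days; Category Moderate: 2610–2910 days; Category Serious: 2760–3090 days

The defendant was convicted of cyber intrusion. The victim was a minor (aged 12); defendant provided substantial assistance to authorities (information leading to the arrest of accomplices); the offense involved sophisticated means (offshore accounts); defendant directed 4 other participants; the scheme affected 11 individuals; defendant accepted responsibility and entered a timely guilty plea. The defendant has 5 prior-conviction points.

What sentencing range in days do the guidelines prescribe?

Base offense level for cyber intrusion: 16.
R1 applies (level before this adjustment is 16 ≥ 14, so +4): 16 + 4 = 20.
R2 applies (level before this adjustment is 20 ≥ 11, so +4): 20 + 4 = 24.
R4 applies: 24 − 3 = 21.
R6 applies: 21 − 3 = 18.
R7 applies: 18 + 3 = 21.
R8 applies: 21 + 1 = 22.
Final offense level: 22.
Criminal history: 5 prior points → Category Moderate (4-6).
Level 22 falls in the 21-23 band.
Grid: Level 21-23 × Category Moderate = 2190-2430 days.

2190-2430 days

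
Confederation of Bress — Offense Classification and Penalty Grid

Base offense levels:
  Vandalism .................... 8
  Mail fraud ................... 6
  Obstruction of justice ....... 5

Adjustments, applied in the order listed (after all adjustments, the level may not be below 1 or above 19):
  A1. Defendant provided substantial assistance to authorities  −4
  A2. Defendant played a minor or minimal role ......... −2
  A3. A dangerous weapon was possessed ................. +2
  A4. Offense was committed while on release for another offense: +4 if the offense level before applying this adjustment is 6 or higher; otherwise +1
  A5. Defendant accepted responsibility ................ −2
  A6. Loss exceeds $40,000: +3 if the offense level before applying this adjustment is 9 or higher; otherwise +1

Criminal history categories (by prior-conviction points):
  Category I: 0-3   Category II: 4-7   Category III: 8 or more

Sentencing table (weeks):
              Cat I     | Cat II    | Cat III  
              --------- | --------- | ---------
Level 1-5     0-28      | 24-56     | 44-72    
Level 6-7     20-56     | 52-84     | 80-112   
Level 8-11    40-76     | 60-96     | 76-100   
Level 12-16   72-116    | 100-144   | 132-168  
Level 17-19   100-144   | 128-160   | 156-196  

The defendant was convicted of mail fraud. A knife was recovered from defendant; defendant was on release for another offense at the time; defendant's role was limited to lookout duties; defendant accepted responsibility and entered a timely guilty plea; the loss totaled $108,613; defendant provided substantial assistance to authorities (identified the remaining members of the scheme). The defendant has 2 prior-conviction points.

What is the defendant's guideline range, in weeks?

Base offense level for mail fraud: 6.
A1 applies: 6 − 4 = 2.
A2 applies: 2 − 2 = 0.
A3 applies: 0 + 2 = 2.
A4 applies (level before this adjustment is 2 < 6, so +1): 2 + 1 = 3.
A5 applies: 3 − 2 = 1.
A6 applies (level before this adjustment is 1 < 9, so +1): 1 + 1 = 2.
Final offense level: 2.
Criminal history: 2 prior points → Category I (0-3).
Level 2 falls in the 1-5 band.
Grid: Level 1-5 × Category I = 0-28 weeks.

0-28 weeks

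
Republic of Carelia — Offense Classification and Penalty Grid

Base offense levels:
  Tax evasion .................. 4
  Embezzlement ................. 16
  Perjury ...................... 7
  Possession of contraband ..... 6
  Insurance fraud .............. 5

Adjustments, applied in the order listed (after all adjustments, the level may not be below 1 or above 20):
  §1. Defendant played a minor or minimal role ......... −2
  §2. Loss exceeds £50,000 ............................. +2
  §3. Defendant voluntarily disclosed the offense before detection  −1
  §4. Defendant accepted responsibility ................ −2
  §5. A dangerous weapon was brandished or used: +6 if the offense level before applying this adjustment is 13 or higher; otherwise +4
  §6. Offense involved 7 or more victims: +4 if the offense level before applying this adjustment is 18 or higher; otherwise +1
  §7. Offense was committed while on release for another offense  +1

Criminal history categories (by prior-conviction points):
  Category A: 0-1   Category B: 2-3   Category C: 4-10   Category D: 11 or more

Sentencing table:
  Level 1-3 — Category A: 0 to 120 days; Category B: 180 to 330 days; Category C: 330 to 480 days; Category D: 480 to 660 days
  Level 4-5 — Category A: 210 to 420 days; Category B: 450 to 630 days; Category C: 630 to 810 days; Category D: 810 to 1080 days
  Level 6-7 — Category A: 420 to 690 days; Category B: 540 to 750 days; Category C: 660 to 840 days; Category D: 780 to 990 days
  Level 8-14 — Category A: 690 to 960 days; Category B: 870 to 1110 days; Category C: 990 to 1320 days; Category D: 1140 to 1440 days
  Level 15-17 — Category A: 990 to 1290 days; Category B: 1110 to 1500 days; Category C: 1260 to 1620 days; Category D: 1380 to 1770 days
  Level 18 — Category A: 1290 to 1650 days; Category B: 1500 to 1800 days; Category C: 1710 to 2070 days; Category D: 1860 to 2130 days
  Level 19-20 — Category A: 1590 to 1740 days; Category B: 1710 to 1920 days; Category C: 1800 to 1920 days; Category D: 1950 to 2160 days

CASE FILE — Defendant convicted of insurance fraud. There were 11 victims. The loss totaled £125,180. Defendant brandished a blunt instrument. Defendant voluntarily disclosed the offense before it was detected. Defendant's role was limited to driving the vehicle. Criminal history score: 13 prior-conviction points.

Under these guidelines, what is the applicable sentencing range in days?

1140-1440 days

Base offense level for insurance fraud: 5.
§1 applies: 5 − 2 = 3.
§2 applies: 3 + 2 = 5.
§3 applies: 5 − 1 = 4.
§5 applies (level before this adjustment is 4 < 13, so +4): 4 + 4 = 8.
§6 applies (level before this adjustment is 8 < 18, so +1): 8 + 1 = 9.
Final offense level: 9.
Criminal history: 13 prior points → Category D (11+).
Level 9 falls in the 8-14 band.
Grid: Level 8-14 × Category D = 1140-1440 days.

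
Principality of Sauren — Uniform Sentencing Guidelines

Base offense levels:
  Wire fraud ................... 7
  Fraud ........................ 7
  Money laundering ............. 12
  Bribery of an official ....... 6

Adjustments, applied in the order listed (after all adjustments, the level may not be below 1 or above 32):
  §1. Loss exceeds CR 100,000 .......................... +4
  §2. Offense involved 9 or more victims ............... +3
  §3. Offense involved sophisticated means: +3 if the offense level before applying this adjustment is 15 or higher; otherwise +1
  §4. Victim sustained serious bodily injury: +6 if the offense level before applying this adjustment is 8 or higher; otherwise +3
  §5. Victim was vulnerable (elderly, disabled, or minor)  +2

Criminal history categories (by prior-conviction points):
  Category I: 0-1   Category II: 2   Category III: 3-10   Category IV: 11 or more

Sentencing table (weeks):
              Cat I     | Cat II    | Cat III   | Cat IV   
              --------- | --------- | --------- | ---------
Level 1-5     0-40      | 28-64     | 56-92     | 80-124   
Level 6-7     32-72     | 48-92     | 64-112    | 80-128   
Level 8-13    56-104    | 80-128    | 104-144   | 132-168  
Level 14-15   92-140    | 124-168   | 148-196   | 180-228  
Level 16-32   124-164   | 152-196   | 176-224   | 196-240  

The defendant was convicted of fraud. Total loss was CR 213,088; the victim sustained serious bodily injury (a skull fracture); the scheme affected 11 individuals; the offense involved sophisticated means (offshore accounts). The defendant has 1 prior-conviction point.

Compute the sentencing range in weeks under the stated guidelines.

124-164 weeks

Base offense level for fraud: 7.
§1 applies: 7 + 4 = 11.
§2 applies: 11 + 3 = 14.
§3 applies (level before this adjustment is 14 < 15, so +1): 14 + 1 = 15.
§4 applies (level before this adjustment is 15 ≥ 8, so +6): 15 + 6 = 21.
Final offense level: 21.
Criminal history: 1 prior point → Category I (0-1).
Level 21 falls in the 16-32 band.
Grid: Level 16-32 × Category I = 124-164 weeks.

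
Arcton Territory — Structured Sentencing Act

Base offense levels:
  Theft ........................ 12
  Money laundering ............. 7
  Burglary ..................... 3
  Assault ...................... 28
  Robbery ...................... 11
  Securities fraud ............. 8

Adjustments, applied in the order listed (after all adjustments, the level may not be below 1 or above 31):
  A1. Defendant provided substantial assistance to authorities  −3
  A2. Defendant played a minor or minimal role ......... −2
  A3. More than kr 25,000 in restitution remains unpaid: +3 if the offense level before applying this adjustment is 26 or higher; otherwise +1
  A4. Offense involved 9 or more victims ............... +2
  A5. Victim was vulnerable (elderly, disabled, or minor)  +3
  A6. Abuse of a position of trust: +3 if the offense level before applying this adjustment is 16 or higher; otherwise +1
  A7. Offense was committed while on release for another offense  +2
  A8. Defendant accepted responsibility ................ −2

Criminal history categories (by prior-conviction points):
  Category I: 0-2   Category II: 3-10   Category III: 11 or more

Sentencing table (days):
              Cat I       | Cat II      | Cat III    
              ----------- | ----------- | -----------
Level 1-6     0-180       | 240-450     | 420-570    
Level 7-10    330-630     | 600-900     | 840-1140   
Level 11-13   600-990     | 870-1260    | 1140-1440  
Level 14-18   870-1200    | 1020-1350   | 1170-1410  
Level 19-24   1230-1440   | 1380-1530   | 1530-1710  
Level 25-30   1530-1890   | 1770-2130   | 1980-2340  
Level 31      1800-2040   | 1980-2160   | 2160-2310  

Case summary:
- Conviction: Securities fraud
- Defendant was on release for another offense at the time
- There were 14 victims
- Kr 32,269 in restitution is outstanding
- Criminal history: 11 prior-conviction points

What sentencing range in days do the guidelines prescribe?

Base offense level for securities fraud: 8.
A1 does not apply.
A2 does not apply.
A3 applies (level before this adjustment is 8 < 26, so +1): 8 + 1 = 9.
A4 applies: 9 + 2 = 11.
A5 does not apply.
A7 applies: 11 + 2 = 13.
A8 does not apply.
Final offense level: 13.
Criminal history: 11 prior points → Category III (11+).
Level 13 falls in the 11-13 band.
Grid: Level 11-13 × Category III = 1140-1440 days.

1140-1440 days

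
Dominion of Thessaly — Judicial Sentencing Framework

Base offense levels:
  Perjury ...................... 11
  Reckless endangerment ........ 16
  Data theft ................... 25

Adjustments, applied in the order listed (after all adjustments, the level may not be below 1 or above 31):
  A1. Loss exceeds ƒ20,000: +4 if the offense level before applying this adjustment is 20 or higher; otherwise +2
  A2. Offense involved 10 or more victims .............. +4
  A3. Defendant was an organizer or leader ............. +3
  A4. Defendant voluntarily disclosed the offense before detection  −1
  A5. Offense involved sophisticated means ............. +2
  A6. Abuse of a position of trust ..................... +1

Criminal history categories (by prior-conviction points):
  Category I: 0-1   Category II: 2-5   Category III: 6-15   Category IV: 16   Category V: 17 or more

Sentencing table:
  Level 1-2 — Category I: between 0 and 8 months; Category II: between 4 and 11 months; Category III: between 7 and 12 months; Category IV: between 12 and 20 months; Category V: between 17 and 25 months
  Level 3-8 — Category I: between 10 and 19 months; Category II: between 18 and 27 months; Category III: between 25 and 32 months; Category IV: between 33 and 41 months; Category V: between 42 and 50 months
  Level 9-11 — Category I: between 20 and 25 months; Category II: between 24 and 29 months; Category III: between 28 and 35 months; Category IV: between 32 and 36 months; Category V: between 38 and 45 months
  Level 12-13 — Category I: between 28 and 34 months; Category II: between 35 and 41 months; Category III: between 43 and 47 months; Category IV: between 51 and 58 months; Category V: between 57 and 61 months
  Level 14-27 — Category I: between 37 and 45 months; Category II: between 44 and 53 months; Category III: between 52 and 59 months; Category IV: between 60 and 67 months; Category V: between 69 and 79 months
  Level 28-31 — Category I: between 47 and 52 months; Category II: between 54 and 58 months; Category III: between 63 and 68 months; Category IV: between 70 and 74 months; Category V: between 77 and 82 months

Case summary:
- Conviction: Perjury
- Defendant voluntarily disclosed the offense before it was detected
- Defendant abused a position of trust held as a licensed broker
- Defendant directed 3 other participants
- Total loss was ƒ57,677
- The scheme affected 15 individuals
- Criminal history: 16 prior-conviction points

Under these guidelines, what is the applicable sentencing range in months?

Base offense level for perjury: 11.
A1 applies (level before this adjustment is 11 < 20, so +2): 11 + 2 = 13.
A2 applies: 13 + 4 = 17.
A3 applies: 17 + 3 = 20.
A4 applies: 20 − 1 = 19.
A5 does not apply.
A6 applies: 19 + 1 = 20.
Final offense level: 20.
Criminal history: 16 prior points → Category IV (16).
Level 20 falls in the 14-27 band.
Grid: Level 14-27 × Category IV = 60-67 months.

60-67 months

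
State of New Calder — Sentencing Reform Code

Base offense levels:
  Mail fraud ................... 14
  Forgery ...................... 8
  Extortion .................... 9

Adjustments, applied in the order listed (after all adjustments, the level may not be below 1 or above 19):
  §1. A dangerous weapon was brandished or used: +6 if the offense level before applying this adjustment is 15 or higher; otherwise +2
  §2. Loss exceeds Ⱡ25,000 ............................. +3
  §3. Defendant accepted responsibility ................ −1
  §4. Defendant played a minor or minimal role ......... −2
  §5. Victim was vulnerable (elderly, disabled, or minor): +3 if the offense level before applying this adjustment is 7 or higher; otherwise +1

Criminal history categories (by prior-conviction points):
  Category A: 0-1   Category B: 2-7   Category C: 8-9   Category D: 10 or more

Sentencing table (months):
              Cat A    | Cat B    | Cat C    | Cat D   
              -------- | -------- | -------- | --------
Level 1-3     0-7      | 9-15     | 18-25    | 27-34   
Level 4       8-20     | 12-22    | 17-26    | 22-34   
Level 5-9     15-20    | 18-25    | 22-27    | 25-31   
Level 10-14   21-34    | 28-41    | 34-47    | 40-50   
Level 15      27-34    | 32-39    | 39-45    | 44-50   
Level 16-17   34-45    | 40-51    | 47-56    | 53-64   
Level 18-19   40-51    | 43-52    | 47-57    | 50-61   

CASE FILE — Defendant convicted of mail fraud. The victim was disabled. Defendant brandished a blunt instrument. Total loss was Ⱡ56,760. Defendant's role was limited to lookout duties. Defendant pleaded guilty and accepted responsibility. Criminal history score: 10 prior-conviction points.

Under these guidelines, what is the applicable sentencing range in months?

Base offense level for mail fraud: 14.
§1 applies (level before this adjustment is 14 < 15, so +2): 14 + 2 = 16.
§2 applies: 16 + 3 = 19.
§3 applies: 19 − 1 = 18.
§4 applies: 18 − 2 = 16.
§5 applies (level before this adjustment is 16 ≥ 7, so +3): 16 + 3 = 19.
Final offense level: 19.
Criminal history: 10 prior points → Category D (10+).
Level 19 falls in the 18-19 band.
Grid: Level 18-19 × Category D = 50-61 months.

50-61 months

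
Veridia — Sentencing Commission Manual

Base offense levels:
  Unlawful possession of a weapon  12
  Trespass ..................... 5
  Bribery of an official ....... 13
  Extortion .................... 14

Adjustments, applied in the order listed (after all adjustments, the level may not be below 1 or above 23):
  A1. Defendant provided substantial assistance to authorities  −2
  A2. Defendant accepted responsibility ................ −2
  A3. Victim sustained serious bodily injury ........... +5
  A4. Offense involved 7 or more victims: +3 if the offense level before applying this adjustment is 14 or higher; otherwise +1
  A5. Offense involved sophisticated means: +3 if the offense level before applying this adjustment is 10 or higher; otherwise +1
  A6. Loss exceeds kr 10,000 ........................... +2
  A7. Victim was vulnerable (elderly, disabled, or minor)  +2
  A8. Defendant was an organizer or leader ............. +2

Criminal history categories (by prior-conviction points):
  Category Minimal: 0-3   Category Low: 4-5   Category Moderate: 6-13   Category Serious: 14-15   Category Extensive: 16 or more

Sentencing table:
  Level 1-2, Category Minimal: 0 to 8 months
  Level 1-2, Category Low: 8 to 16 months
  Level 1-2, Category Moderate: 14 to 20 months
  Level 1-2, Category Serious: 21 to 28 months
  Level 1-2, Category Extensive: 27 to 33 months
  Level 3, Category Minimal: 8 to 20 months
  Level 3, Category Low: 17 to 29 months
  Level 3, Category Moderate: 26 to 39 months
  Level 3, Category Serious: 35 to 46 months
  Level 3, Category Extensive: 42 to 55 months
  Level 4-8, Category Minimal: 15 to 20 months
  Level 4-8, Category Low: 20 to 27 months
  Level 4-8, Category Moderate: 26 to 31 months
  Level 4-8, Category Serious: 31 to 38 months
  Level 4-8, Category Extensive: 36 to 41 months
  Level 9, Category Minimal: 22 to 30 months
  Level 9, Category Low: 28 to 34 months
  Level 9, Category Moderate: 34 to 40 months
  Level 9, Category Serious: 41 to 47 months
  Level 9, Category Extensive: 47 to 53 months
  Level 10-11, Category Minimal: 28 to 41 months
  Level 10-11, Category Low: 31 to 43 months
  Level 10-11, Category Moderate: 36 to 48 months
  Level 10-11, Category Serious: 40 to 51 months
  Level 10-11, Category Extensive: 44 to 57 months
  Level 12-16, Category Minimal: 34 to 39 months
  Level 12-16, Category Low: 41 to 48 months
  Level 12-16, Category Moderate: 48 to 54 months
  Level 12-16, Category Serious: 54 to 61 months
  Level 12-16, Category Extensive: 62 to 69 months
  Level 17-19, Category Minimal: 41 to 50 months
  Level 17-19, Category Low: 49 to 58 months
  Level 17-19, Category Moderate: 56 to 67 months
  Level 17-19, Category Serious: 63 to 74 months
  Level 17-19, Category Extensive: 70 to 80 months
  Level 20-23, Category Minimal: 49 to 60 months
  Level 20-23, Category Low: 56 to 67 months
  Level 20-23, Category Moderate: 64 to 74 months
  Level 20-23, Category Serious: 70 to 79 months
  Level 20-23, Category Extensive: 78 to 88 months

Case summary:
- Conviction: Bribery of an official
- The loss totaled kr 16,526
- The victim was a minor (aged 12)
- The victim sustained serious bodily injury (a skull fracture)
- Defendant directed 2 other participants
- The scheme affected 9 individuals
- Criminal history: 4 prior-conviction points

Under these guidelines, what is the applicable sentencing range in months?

56-67 months

Base offense level for bribery of an official: 13.
A2 does not apply.
A3 applies: 13 + 5 = 18.
A4 applies (level before this adjustment is 18 ≥ 14, so +3): 18 + 3 = 21.
A5 does not apply.
A6 applies: 21 + 2 = 23.
A7 applies: 23 + 2 = 25.
A8 applies: 25 + 2 = 27.
Level 27 exceeds the maximum of 23; capped at 23.
Final offense level: 23.
Criminal history: 4 prior points → Category Low (4-5).
Level 23 falls in the 20-23 band.
Grid: Level 20-23 × Category Low = 56-67 months.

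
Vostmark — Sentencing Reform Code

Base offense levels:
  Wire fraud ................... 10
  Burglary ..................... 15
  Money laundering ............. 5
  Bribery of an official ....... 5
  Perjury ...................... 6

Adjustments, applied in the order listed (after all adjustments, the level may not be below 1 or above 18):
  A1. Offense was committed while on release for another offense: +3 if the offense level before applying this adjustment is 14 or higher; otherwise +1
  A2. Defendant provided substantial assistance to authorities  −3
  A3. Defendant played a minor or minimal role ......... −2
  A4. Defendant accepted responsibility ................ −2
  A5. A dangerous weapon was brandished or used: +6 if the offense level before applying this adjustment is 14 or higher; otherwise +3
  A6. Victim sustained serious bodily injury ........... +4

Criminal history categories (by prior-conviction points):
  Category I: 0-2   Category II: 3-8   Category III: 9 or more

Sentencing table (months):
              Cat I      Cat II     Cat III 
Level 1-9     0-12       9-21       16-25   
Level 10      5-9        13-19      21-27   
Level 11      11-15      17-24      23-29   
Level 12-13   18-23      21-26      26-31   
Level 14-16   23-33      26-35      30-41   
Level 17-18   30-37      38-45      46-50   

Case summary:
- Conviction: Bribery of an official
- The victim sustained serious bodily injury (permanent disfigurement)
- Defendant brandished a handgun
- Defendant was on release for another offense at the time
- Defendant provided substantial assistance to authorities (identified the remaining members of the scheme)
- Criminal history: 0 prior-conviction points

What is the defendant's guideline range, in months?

Base offense level for bribery of an official: 5.
A1 applies (level before this adjustment is 5 < 14, so +1): 5 + 1 = 6.
A2 applies: 6 − 3 = 3.
A4 does not apply.
A5 applies (level before this adjustment is 3 < 14, so +3): 3 + 3 = 6.
A6 applies: 6 + 4 = 10.
Final offense level: 10.
Criminal history: 0 prior points → Category I (0-2).
Level 10 falls in the 10 band.
Grid: Level 10 × Category I = 5-9 months.

5-9 months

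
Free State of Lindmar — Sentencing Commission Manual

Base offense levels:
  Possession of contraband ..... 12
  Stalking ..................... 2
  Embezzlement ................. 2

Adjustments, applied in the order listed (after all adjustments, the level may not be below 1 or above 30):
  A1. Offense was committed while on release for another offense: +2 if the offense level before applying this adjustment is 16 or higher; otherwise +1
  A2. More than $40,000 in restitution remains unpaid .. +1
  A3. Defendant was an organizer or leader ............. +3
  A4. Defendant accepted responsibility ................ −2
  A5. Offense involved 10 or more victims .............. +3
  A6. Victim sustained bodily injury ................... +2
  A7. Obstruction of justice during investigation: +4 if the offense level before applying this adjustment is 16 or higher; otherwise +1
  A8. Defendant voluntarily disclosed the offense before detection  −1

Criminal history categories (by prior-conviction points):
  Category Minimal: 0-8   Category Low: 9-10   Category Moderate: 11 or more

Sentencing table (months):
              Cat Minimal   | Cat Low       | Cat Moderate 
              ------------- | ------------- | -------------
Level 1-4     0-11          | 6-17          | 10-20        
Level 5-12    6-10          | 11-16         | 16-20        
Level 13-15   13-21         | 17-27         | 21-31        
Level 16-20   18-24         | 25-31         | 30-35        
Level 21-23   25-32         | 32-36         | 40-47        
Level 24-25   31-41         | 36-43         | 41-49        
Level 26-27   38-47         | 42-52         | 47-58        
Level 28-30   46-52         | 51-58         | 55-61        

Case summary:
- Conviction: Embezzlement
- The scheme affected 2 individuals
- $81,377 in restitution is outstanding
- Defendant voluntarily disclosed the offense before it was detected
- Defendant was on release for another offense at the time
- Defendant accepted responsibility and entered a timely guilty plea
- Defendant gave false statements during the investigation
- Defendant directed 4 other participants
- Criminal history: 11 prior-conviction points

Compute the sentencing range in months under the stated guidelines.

Base offense level for embezzlement: 2.
A1 applies (level before this adjustment is 2 < 16, so +1): 2 + 1 = 3.
A2 applies: 3 + 1 = 4.
A3 applies: 4 + 3 = 7.
A4 applies: 7 − 2 = 5.
A6 does not apply.
A7 applies (level before this adjustment is 5 < 16, so +1): 5 + 1 = 6.
A8 applies: 6 − 1 = 5.
Final offense level: 5.
Criminal history: 11 prior points → Category Moderate (11+).
Level 5 falls in the 5-12 band.
Grid: Level 5-12 × Category Moderate = 16-20 months.

16-20 months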